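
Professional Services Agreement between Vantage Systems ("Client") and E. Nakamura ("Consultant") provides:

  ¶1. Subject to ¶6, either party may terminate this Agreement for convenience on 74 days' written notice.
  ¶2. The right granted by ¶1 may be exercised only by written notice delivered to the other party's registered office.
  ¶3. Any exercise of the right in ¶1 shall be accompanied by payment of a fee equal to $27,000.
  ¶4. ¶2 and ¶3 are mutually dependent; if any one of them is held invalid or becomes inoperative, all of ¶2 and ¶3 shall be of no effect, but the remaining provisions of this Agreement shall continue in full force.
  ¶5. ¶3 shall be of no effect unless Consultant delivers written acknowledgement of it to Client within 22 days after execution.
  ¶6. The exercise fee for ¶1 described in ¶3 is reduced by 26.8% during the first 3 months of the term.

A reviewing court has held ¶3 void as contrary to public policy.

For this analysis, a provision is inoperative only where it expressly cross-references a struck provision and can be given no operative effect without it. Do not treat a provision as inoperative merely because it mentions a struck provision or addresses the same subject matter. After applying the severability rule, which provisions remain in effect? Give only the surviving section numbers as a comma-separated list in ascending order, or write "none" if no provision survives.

¶3 is struck. ¶5 merely fixes the acknowledgement condition for ¶3; with ¶3 gone it has nothing to operate on and falls away. ¶6 operates only by reference to ¶3, so it falls with ¶3. Although ¶1 refers to ¶6, its operative terms do not depend on ¶6, so it remains in effect. ¶4 declares ¶2 and ¶3 mutually dependent; since one of them has fallen, all of them are of no effect. That brings down ¶2 as well. The remainder continues in force under ¶4. ¶1 and ¶4 remain in effect.

1, 4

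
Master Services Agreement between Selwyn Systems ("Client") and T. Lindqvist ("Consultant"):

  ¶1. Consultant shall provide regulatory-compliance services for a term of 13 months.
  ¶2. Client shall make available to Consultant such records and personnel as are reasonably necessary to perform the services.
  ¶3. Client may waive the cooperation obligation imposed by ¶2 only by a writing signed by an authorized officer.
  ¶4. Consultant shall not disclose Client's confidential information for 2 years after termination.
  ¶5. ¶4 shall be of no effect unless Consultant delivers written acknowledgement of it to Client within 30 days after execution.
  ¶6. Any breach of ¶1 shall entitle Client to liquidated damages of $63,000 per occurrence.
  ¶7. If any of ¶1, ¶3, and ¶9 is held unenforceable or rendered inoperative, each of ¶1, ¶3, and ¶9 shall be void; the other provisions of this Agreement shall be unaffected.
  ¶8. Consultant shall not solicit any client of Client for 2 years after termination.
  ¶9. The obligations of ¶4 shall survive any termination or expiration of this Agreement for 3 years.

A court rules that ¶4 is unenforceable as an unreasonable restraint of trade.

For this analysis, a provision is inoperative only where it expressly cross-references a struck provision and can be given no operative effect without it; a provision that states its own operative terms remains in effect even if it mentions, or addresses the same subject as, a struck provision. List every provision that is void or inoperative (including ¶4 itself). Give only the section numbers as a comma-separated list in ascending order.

¶4 is struck. ¶5 has no operative effect of its own apart from ¶4 and is therefore inoperative. The only function of ¶9 is the survival period for ¶4, so it cannot stand once ¶4 is removed. ¶7 declares ¶1, ¶3, and ¶9 mutually dependent; since one of them has fallen, all of them are of no effect. That brings down ¶1 and ¶3 as well. ¶6 in turn depends solely on a provision now struck and likewise falls. The remainder continues in force under ¶7. ¶2, ¶7, and ¶8 remain in effect.

1, 3, 4, 5, 6, 9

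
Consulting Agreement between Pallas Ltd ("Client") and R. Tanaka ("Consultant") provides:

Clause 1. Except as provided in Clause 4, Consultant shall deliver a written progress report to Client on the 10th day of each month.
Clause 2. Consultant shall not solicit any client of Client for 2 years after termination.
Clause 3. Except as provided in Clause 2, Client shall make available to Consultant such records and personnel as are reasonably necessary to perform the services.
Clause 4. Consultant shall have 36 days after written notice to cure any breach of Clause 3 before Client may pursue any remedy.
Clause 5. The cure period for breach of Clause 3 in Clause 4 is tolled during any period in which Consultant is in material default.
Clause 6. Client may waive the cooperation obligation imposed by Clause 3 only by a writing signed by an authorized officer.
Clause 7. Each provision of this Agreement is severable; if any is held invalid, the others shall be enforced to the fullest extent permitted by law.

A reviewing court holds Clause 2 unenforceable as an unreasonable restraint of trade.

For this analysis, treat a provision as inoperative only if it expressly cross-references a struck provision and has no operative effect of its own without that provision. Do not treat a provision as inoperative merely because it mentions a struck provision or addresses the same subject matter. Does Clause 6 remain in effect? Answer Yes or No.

Clause 2 is struck. Clause 3 mentions Clause 2 but its own obligation stands independently of Clause 2, so Clause 3 is not affected. Nothing else in the Agreement is defined by reference to Clause 2. Under the severability clause in Clause 7, the remaining provisions continue in force. The provisions still in force are Clause 1, Clause 3, Clause 4, Clause 5, Clause 6, and Clause 7. Clause 6 is among the surviving provisions, so the answer is yes.

Yes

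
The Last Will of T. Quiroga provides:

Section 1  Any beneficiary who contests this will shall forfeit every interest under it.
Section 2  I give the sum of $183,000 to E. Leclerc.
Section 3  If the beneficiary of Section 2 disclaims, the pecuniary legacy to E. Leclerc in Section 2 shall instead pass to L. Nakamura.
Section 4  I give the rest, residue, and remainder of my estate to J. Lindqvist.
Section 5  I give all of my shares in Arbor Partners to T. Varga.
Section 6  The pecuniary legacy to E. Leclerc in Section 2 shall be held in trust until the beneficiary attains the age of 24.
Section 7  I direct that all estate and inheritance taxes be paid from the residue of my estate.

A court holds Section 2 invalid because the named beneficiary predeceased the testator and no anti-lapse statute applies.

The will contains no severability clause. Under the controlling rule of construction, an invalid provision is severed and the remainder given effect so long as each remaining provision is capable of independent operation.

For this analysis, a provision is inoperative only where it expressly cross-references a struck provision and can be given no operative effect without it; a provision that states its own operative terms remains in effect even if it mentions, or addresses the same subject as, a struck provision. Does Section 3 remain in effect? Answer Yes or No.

Section 2 is struck. Section 3 has no operative effect of its own apart from Section 2 and is therefore inoperative. Section 6 merely fixes the trust for Section 2; with Section 2 gone it has nothing to operate on and falls away. With no severability clause, the stated default rule severs what cannot stand and enforces each remaining provision that can operate on its own. That leaves Section 1, Section 4, Section 5, and Section 7 in effect. Section 3 is among the inoperative provisions, so the answer is no.

No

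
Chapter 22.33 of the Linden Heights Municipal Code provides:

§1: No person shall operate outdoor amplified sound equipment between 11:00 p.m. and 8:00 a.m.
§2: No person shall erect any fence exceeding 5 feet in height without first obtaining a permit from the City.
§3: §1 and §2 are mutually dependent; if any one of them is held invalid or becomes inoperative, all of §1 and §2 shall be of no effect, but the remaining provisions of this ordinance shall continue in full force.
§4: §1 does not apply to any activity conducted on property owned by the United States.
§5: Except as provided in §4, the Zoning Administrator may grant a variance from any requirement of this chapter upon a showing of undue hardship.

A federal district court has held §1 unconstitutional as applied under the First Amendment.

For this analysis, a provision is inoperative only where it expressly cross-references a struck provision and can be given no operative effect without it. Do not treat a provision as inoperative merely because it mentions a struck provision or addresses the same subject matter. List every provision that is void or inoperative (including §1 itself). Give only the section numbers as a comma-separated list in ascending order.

§1 is struck. §4 has no operative effect of its own apart from §1 and is therefore inoperative. Although §5 refers to §4, its operative terms do not depend on §4, so it remains in effect. §3 declares §1 and §2 mutually dependent; since one of them has fallen, all of them are of no effect. That brings down §2 as well. The remainder continues in force under §3. The provisions still in force are §3 and §5.

1, 2, 4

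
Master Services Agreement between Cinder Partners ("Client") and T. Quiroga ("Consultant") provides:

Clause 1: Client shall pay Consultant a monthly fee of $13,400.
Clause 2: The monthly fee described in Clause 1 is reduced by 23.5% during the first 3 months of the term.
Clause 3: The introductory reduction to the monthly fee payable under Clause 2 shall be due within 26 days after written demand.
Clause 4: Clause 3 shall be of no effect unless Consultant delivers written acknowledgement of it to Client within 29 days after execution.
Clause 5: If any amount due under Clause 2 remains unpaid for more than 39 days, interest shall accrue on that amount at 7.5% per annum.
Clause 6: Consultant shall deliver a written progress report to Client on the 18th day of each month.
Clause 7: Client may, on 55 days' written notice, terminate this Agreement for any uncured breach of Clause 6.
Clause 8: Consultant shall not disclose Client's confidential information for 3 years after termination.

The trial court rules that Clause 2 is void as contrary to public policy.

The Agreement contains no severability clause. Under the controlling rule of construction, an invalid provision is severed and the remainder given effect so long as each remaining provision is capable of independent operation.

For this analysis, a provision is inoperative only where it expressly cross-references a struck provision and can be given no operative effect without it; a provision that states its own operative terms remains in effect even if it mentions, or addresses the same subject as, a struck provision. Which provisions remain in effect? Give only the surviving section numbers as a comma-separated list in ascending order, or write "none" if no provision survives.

1, 6, 7, 8

Clause 2 is struck. Clause 3 operates only by reference to Clause 2, so it falls with Clause 2. Clause 5 operates only by reference to Clause 2, so it falls with Clause 2. Clause 4 operates only by reference to Clause 3, so it falls with Clause 3. With no severability clause, the stated default rule severs what cannot stand and enforces each remaining provision that can operate on its own. The provisions still in force are Clause 1, Clause 6, Clause 7, and Clause 8.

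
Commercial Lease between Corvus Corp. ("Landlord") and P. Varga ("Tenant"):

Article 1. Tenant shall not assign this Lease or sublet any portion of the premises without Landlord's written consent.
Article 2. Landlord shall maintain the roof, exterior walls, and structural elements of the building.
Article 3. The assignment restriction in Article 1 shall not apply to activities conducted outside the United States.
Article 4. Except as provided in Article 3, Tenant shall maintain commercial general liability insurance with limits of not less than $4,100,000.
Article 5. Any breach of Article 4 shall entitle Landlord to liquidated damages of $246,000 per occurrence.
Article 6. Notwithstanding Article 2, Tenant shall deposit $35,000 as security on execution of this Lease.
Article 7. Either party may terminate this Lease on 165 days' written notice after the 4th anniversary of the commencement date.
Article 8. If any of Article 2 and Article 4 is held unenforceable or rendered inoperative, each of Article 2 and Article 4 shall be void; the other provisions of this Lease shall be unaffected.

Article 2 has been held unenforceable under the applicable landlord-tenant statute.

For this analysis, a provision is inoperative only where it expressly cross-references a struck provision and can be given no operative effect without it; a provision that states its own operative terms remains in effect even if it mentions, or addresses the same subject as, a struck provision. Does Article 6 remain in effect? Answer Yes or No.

Yes

Article 2 is struck. Article 6 mentions Article 2 but its own obligation stands independently of Article 2, so Article 6 is not affected. Nothing else in the Lease is defined by reference to Article 2. Article 8 declares Article 2 and Article 4 mutually dependent; since one of them has fallen, all of them are of no effect. That brings down Article 4 as well. Article 5 in turn depends solely on a provision now struck and likewise falls. The remainder continues in force under Article 8. That leaves Article 1, Article 3, Article 6, Article 7, and Article 8 in effect. Article 6 is among the surviving provisions, so the answer is yes.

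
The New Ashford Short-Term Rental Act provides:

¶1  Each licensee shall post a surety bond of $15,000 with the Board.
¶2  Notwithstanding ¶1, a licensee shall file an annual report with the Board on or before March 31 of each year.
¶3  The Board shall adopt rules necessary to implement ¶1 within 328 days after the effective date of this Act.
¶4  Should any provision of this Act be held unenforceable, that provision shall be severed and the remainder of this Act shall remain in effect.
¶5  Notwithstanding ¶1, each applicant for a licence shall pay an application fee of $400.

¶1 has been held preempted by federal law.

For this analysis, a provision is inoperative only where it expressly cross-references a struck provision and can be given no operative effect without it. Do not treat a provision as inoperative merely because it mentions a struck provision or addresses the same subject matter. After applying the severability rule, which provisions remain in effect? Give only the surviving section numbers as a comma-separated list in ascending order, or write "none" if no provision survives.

2, 4, 5

¶1 is struck. The only function of ¶3 is the rulemaking mandate for ¶1, so it cannot stand once ¶1 is removed. ¶2 mentions ¶1 but its own obligation stands independently of ¶1, so ¶2 is not affected. ¶5 mentions ¶1 but its own obligation stands independently of ¶1, so ¶5 is not affected. Under the severability clause in ¶4, the remaining provisions continue in force. ¶2, ¶4, and ¶5 remain in effect.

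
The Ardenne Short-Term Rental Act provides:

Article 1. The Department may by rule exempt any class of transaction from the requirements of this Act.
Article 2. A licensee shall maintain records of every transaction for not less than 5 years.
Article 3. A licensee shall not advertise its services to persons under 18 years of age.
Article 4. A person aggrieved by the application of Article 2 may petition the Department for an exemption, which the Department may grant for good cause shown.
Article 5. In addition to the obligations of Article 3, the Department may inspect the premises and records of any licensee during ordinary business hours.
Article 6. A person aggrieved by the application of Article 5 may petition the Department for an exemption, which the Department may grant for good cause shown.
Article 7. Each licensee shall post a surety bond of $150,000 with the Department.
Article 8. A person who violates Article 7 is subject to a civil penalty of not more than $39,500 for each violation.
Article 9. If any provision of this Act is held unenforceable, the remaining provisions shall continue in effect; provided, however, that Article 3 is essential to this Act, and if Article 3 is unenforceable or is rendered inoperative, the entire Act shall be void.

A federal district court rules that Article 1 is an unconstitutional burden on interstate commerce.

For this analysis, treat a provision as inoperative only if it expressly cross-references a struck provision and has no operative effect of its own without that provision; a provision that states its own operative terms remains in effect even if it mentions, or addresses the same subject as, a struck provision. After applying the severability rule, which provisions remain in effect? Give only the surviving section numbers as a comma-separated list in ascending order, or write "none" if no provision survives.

2, 3, 4, 5, 6, 7, 8, 9

Article 1 is struck. No other provision's operative terms depend on Article 1. Article 9 makes Article 3 an essential term, but Article 3 is unaffected, so the severability proviso in Article 9 preserves the remaining provisions. That leaves Article 2, Article 3, Article 4, Article 5, Article 6, Article 7, Article 8, and Article 9 in effect.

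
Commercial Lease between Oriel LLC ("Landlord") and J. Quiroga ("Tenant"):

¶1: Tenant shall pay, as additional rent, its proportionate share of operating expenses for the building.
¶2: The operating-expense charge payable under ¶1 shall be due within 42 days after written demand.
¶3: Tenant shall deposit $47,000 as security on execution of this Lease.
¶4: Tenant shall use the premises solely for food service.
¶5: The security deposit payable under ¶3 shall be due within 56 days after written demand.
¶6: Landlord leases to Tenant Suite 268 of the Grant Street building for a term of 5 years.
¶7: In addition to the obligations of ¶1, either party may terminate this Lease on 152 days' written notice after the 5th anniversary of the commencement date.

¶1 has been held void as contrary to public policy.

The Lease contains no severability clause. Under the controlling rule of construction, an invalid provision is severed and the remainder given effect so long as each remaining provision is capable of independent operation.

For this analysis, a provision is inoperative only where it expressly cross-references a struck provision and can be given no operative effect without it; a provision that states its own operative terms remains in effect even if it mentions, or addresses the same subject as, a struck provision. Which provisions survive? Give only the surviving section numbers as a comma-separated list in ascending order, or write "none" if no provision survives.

¶1 is struck. The whole of ¶2 is the payment deadline for the operating-expense charge, defined by reference to ¶1, so ¶2 cannot stand once ¶1 is removed. ¶7 mentions ¶1 but its own obligation stands independently of ¶1, so ¶7 is not affected. With no severability clause, the stated default rule severs what cannot stand and enforces each remaining provision that can operate on its own. The provisions still in force are ¶3, ¶4, ¶5, ¶6, and ¶7.

3, 4, 5, 6, 7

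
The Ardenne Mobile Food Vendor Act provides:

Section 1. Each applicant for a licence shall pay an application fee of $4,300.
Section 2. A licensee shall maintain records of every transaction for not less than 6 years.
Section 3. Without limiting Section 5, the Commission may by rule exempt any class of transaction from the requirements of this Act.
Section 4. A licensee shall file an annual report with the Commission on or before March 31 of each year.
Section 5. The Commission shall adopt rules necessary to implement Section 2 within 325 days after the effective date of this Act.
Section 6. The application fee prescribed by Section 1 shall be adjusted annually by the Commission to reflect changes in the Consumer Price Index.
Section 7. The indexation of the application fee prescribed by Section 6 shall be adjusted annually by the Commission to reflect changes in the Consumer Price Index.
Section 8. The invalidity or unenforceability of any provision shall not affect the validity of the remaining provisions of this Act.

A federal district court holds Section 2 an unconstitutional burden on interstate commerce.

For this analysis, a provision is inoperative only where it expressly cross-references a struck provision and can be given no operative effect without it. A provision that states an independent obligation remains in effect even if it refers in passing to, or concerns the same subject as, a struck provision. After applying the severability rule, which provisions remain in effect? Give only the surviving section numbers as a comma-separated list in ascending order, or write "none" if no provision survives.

Section 2 is struck. Section 5 operates only by reference to Section 2, so it falls with Section 2. Section 3 mentions Section 5 but its own obligation stands independently of Section 5, so Section 3 is not affected. Section 8 is a severability clause and preserves every provision that can still be given independent effect. Section 1, Section 3, Section 4, Section 6, Section 7, and Section 8 remain in effect.

1, 3, 4, 6, 7, 8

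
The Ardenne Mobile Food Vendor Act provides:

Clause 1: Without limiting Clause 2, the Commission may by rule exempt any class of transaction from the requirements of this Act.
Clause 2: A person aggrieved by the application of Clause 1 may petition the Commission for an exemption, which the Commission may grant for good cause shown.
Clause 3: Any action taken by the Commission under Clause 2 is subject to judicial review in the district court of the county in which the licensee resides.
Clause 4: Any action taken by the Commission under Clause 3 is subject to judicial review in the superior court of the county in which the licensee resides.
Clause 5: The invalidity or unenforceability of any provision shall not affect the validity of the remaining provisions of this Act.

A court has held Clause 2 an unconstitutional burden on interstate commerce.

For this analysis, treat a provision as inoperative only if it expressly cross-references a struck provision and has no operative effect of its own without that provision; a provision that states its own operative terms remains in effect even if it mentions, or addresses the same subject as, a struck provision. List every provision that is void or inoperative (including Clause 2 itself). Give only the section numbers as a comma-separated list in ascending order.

2, 3, 4

Clause 2 is struck. Clause 3 operates only by reference to Clause 2, so it falls with Clause 2. Clause 4 operates only by reference to Clause 3, so it falls with Clause 3. Clause 1 mentions Clause 2 but its own obligation stands independently of Clause 2, so Clause 1 is not affected. Under the severability clause in Clause 5, the remaining provisions continue in force. That leaves Clause 1 and Clause 5 in effect.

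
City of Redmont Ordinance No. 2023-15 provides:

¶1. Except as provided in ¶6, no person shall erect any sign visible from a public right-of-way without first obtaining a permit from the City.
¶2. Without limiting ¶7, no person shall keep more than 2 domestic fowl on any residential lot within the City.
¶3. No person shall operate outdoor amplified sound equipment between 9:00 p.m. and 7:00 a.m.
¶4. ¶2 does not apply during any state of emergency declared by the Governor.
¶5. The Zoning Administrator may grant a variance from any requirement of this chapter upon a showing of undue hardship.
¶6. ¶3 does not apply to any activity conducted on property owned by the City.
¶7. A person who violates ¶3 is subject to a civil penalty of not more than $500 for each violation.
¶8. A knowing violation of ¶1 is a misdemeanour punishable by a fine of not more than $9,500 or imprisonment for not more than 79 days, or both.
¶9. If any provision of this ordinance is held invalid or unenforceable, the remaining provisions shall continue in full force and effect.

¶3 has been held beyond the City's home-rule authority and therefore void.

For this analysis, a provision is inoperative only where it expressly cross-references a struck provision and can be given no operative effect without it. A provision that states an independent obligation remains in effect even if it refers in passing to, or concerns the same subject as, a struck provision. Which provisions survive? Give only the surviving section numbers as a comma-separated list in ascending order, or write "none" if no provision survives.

1, 2, 4, 5, 8, 9

¶3 is struck. ¶6 has no operative effect of its own apart from ¶3 and is therefore inoperative. ¶7 merely fixes the civil penalty for violating ¶3; with ¶3 gone it has nothing to operate on and falls away. ¶2 mentions ¶7 but its own obligation stands independently of ¶7, so ¶2 is not affected. ¶1 mentions ¶6 but its own obligation stands independently of ¶6, so ¶1 is not affected. Under the severability clause in ¶9, the remaining provisions continue in force. That leaves ¶1, ¶2, ¶4, ¶5, ¶8, and ¶9 in effect.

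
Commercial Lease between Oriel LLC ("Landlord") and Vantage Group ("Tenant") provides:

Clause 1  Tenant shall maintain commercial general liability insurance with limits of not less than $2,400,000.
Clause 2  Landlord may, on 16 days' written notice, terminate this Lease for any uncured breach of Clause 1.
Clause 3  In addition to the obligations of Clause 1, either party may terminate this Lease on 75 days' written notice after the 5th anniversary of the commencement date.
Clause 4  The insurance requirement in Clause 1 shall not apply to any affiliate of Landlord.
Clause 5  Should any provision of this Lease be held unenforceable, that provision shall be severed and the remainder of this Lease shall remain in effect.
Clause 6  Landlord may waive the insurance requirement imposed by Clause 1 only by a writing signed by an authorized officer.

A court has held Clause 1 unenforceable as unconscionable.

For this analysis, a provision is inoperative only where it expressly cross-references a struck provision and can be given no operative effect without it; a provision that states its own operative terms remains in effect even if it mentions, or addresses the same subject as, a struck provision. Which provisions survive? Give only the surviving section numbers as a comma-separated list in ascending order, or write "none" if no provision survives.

Clause 1 is struck. Clause 2 has no operative effect of its own apart from Clause 1 and is therefore inoperative. Clause 4 does nothing except set the carve-out from the insurance requirement by reference to Clause 1; with Clause 1 gone it has no independent effect and is inoperative. Clause 6 merely fixes the waiver condition for Clause 1; with Clause 1 gone it has nothing to operate on and falls away. Clause 3 mentions Clause 1 but its own obligation stands independently of Clause 1, so Clause 3 is not affected. Clause 5 is a severability clause and preserves every provision that can still be given independent effect. That leaves Clause 3 and Clause 5 in effect.

3, 5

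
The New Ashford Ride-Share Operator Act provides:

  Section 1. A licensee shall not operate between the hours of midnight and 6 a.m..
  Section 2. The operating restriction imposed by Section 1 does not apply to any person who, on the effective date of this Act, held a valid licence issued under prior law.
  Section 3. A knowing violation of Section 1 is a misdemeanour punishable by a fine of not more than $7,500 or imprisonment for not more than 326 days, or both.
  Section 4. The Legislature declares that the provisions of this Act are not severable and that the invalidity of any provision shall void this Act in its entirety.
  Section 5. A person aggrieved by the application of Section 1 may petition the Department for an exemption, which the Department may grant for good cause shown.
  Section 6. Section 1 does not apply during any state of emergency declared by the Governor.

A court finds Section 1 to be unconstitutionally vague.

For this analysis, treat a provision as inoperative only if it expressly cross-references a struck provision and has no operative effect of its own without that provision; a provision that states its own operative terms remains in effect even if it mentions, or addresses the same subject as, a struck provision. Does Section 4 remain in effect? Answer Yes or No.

Section 1 is struck. Section 2 operates only by reference to Section 1, so it falls with Section 1. The only function of Section 3 is the criminal penalty for violating Section 1, so it cannot stand once Section 1 is removed. Section 5 operates only by reference to Section 1, so it falls with Section 1. Section 6 has no operative effect of its own apart from Section 1 and is therefore inoperative. Section 4 provides that the Act is not severable, so the invalidity of any one provision voids the entire Act. No provision of the Act survives. Section 4 is among the inoperative provisions, so the answer is no.

No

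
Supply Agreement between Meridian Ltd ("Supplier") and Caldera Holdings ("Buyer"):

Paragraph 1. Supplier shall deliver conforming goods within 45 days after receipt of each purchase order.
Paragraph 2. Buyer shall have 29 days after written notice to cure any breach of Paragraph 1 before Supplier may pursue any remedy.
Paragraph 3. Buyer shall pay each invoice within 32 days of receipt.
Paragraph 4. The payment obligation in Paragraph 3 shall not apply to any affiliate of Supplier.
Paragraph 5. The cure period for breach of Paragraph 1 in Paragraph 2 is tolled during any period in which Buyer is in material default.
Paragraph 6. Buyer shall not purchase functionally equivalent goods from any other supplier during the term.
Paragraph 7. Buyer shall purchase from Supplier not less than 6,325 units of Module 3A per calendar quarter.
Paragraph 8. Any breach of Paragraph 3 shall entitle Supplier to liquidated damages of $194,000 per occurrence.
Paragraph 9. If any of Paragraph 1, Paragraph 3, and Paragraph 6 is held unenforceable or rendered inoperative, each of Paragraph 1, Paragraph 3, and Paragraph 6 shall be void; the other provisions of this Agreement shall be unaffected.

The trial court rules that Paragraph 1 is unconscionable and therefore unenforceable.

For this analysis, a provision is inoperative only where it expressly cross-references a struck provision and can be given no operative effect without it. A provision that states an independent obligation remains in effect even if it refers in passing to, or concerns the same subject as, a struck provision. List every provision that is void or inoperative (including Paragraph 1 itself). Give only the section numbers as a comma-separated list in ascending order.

1, 2, 3, 4, 5, 6, 8

Paragraph 1 is struck. Paragraph 2 has no operative effect of its own apart from Paragraph 1 and is therefore inoperative. Paragraph 5 does nothing except set the tolling of the cure period for breach of Paragraph 1 by reference to Paragraph 2; with Paragraph 2 gone it has no independent effect and is inoperative. Paragraph 9 declares Paragraph 1, Paragraph 3, and Paragraph 6 mutually dependent; since one of them has fallen, all of them are of no effect. That brings down Paragraph 3 and Paragraph 6 as well. Paragraph 4 and Paragraph 8 in turn depend solely on a provision now struck and likewise fall. The remainder continues in force under Paragraph 9. Paragraph 7 and Paragraph 9 remain in effect.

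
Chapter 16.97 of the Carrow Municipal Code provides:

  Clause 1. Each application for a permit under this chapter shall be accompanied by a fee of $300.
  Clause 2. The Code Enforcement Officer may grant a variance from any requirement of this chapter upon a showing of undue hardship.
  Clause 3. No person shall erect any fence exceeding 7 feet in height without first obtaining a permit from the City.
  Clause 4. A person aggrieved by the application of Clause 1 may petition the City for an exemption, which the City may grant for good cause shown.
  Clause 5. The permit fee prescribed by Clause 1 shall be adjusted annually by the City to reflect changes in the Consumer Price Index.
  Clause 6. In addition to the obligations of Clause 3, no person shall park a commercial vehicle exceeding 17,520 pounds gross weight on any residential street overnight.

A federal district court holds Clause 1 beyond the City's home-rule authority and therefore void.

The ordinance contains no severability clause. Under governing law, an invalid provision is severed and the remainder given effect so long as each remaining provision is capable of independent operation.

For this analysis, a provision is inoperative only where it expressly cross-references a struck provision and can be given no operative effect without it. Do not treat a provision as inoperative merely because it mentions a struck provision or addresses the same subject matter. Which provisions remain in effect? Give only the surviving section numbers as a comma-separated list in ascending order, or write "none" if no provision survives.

2, 3, 6

Clause 1 is struck. Clause 4 operates only by reference to Clause 1, so it falls with Clause 1. Clause 5 operates only by reference to Clause 1, so it falls with Clause 1. Under the stated default rule, only provisions that cannot operate independently fall away; the rest are enforced. The provisions still in force are Clause 2, Clause 3, and Clause 6.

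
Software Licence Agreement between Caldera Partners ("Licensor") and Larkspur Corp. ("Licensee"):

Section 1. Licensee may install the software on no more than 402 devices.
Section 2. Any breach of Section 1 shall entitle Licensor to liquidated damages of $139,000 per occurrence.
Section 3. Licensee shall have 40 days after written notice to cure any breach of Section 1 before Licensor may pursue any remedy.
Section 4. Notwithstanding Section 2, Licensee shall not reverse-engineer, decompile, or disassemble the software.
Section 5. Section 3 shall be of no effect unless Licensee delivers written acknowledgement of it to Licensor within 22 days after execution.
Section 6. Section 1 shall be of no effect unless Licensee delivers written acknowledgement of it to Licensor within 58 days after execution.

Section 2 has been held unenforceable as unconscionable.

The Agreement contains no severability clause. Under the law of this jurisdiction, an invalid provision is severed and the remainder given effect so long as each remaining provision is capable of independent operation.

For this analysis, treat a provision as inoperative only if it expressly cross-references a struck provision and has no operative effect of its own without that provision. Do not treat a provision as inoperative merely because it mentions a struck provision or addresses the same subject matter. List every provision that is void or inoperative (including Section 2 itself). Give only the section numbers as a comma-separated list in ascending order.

Section 2 is struck. Section 4 mentions Section 2 but its own obligation stands independently of Section 2, so Section 4 is not affected. No other provision's operative terms depend on Section 2. Under the stated default rule, only provisions that cannot operate independently fall away; the rest are enforced. Section 1, Section 3, Section 4, Section 5, and Section 6 remain in effect.

2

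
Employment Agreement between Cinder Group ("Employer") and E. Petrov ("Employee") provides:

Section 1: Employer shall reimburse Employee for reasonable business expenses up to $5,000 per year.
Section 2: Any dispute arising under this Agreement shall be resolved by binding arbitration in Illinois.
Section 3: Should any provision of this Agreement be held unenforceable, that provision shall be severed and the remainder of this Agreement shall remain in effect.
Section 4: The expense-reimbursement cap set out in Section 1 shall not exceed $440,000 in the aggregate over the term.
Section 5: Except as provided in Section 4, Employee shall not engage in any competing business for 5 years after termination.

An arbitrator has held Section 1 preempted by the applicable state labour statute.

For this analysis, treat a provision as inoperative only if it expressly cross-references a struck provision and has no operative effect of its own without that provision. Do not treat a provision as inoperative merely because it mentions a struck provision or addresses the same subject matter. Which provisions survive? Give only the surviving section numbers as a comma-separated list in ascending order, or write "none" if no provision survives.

2, 3, 5

Section 1 is struck. Section 4 operates only by reference to Section 1, so it falls with Section 1. Section 5 mentions Section 4 but its own obligation stands independently of Section 4, so Section 5 is not affected. Under the severability clause in Section 3, the remaining provisions continue in force. The provisions still in force are Section 2, Section 3, and Section 5.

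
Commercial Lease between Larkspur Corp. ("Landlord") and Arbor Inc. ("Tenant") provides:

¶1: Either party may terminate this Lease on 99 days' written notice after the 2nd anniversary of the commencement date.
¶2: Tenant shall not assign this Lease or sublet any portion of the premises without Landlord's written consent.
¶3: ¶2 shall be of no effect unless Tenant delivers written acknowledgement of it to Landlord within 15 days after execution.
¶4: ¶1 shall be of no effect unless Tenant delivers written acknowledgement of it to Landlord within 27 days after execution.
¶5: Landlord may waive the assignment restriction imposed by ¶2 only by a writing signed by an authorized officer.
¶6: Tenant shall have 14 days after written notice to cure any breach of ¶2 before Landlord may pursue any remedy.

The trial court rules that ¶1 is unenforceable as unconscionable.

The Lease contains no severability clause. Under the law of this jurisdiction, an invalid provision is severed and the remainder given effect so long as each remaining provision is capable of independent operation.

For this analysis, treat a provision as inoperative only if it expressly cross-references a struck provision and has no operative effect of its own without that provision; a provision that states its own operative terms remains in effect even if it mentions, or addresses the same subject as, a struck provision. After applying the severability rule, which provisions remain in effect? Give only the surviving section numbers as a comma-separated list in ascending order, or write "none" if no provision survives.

2, 3, 5, 6

¶1 is struck. The only function of ¶4 is the acknowledgement condition for ¶1, so it cannot stand once ¶1 is removed. Under the stated default rule, only provisions that cannot operate independently fall away; the rest are enforced. ¶2, ¶3, ¶5, and ¶6 remain in effect.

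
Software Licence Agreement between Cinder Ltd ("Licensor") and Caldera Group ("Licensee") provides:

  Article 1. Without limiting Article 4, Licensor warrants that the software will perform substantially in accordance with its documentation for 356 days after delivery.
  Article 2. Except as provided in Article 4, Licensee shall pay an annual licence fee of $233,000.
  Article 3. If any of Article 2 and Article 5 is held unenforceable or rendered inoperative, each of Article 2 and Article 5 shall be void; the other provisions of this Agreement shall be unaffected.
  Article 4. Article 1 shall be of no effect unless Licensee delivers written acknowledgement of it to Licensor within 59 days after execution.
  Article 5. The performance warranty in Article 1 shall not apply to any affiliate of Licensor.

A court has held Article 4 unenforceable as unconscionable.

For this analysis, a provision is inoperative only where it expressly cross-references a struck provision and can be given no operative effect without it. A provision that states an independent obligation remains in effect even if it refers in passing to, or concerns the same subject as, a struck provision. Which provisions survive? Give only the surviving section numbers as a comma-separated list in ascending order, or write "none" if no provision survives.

Article 4 is struck. Article 1 mentions Article 4 but its own obligation stands independently of Article 4, so Article 1 is not affected. Article 2 mentions Article 4 but its own obligation stands independently of Article 4, so Article 2 is not affected. No other provision's operative terms depend on Article 4. Article 3 ties Article 2 and Article 5 together, but none of those is affected here; the remaining provisions continue in force under Article 3. Article 1, Article 2, Article 3, and Article 5 remain in effect.

1, 2, 3, 5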